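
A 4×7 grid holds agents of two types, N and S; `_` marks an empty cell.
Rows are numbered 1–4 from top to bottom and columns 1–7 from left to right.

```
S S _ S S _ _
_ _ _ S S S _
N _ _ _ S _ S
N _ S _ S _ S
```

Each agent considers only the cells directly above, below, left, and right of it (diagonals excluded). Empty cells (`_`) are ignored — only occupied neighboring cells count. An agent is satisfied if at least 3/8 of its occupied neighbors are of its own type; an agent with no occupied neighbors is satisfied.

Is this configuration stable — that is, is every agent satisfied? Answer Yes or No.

Row 1: (1,1)S 1/1 ok · (1,2)S 1/1 ok · (1,4)S 2/2 ok · (1,5)S 2/2 ok
Row 2: (2,4)S 2/2 ok · (2,5)S 4/4 ok · (2,6)S 1/1 ok
Row 3: (3,1)N 1/1 ok · (3,5)S 2/2 ok · (3,7)S 1/1 ok
Row 4: (4,1)N 1/1 ok · (4,3)S 0/0 ok · (4,5)S 1/1 ok · (4,7)S 1/1 ok
All meet the threshold, so the configuration is stable.

Yes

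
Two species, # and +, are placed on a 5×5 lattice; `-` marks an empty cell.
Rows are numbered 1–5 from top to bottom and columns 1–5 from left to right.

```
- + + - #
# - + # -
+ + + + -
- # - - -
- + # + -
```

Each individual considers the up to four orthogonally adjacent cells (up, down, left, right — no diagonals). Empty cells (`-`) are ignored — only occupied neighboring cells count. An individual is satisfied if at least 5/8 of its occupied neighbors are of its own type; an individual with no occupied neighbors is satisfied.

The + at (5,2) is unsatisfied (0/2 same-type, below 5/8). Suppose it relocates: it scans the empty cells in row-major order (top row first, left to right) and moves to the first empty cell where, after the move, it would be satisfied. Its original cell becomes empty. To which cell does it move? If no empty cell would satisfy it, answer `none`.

(2,2)

Vacating (5,2). Empty cells in order:
  (1,1): 1/2 same-type → still unsatisfied.
  (1,4): 1/3 same-type → still unsatisfied.
  (2,2): 3/4 same-type → satisfied — stop here.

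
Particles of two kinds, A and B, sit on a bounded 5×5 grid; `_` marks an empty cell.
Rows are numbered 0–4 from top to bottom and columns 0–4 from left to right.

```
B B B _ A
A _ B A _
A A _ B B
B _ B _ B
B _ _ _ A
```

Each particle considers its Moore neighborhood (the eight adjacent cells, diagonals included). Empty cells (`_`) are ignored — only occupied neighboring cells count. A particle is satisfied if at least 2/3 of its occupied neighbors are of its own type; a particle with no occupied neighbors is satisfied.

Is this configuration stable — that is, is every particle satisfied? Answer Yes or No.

Row 0: (0,0)B 1/2 not · (0,1)B 3/4 satisfied · (0,2)B 2/3 satisfied · (0,4)A 1/1 satisfied
Row 1: (1,0)A 2/4 not · (1,2)B 3/5 not · (1,3)A 1/5 not
Row 2: (2,0)A 2/3 satisfied · (2,1)A 2/5 not · (2,3)B 4/5 satisfied · (2,4)B 2/3 satisfied
Row 3: (3,0)B 1/3 not · (3,2)B 1/2 not · (3,4)B 2/3 satisfied
Row 4: (4,0)B 1/1 satisfied · (4,4)A 0/1 not
For instance (0,0) has only 1/2 same-type neighbors, below 2/3.

No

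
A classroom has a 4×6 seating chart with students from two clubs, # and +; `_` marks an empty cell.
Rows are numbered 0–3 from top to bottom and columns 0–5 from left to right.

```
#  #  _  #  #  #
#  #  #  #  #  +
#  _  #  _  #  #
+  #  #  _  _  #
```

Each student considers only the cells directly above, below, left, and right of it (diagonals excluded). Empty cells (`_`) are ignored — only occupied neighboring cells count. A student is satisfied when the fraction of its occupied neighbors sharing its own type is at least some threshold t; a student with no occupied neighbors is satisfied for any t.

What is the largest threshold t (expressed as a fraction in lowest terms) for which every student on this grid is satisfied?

0/1

Row 0: (0,0)# 2/2 · (0,1)# 2/2 · (0,3)# 2/2 · (0,4)# 3/3 · (0,5)# 1/2
Row 1: (1,0)# 3/3 · (1,1)# 3/3 · (1,2)# 3/3 · (1,3)# 3/3 · (1,4)# 3/4 · (1,5)+ 0/3
Row 2: (2,0)# 1/2 · (2,2)# 2/2 · (2,4)# 2/2 · (2,5)# 2/3
Row 3: (3,0)+ 0/2 · (3,1)# 1/2 · (3,2)# 2/2 · (3,5)# 1/1
The smallest same-type fraction is 0/3 at (1,5), which reduces to 0/1. Any threshold above that leaves this student unsatisfied.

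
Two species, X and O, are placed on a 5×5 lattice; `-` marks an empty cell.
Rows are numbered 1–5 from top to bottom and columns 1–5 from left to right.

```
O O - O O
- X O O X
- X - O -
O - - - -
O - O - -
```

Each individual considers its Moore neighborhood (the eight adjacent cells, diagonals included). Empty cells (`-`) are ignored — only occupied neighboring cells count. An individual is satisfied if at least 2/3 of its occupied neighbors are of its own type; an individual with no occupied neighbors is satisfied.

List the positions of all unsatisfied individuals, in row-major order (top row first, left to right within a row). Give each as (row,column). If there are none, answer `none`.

Row 1: (1,1)O 1/2 ✗ · (1,2)O 2/3 ✓ · (1,4)O 3/4 ✓ · (1,5)O 2/3 ✓
Row 2: (2,2)X 1/4 ✗ · (2,3)O 4/6 ✓ · (2,4)O 4/5 ✓ · (2,5)X 0/4 ✗
Row 3: (3,2)X 1/3 ✗ · (3,4)O 2/3 ✓
Row 4: (4,1)O 1/2 ✗
Row 5: (5,1)O 1/1 ✓ · (5,3)O 0/0 ✓

(1,1), (2,2), (2,5), (3,2), (4,1)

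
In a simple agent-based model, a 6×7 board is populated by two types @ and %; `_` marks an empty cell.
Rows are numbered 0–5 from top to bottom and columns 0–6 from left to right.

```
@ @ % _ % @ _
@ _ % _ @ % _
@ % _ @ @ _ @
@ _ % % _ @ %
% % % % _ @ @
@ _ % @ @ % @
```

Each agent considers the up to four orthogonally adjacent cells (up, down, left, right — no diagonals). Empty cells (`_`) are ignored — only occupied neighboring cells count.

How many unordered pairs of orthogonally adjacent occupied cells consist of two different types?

Scan each occupied cell's neighbors to the right and below so each pair is counted once.
From row 0: 4 unlike of 7 pairs (running 4/7).
From row 1: 1 unlike of 3 pairs (running 5/10).
From row 2: 3 unlike of 5 pairs (running 8/15).
From row 3: 3 unlike of 7 pairs (running 11/22).
From row 4: 3 unlike of 9 pairs (running 14/31).
From row 5: 3 unlike of 4 pairs (running 17/35).
Total adjacent occupied pairs: 35; unlike-type pairs: 17.

17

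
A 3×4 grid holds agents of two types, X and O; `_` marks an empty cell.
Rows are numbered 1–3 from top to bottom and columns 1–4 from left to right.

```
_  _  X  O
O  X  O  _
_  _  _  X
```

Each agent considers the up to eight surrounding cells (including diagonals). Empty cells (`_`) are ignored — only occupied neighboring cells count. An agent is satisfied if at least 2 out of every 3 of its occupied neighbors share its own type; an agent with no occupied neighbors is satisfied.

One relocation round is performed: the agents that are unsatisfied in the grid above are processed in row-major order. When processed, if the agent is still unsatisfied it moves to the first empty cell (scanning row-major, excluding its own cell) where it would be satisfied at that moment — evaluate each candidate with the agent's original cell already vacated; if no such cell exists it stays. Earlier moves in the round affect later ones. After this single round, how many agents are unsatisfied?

Initially unsatisfied (in order): (1,3), (1,4), (2,1), (2,2), (2,3), (3,4).
  (1,3) → (3,3).
  (1,4): now satisfied by earlier moves; stays.
  (2,1) → (1,3).
  (2,2) → (1,1).
  (2,3) → (3,1).
  (3,4): now satisfied by earlier moves; stays.
Resulting grid:
X _ O O
_ _ _ _
O _ X X
All satisfied now.

0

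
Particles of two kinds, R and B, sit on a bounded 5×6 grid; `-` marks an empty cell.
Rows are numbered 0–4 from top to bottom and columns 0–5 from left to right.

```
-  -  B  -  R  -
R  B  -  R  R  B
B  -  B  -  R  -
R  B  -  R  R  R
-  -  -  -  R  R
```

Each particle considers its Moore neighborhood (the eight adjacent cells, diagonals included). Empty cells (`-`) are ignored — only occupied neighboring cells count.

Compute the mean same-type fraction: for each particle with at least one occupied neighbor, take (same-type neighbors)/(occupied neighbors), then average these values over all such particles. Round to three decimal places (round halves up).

0.619

(0,2)B 1/2
(0,4)R 2/3
(1,0)R 0/2
(1,1)B 3/4
(1,3)R 3/5
(1,4)R 3/4
(1,5)B 0/3
(2,0)B 2/4
(2,2)B 2/4
(2,4)R 5/6
(3,0)R 0/2
(3,1)B 2/3
(3,3)R 3/4
(3,4)R 5/5
(3,5)R 4/4
(4,4)R 4/4
(4,5)R 3/3
Sum over 17 particles: 1/2 + 2/3 + 0/2 + 3/4 + 3/5 + 3/4 + 0/3 + 2/4 + 2/4 + 5/6 + 0/2 + 2/3 + 3/4 + 5/5 + 4/4 + 4/4 + 3/3 = 631/60; mean = 631/60 ÷ 17 = 631/1020 = 0.618627… → 0.619.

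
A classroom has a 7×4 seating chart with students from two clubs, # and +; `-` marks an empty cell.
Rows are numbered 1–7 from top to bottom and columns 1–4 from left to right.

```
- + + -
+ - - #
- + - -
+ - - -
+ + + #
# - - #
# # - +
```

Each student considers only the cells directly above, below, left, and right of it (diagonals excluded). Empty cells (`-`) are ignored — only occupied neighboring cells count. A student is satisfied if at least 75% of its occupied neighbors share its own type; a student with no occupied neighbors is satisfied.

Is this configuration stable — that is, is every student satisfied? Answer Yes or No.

No

(1,2)+ 1/1 ✓
(1,3)+ 1/1 ✓
(2,1)+ 0/0 ✓
(2,4)# 0/0 ✓
(3,2)+ 0/0 ✓
(4,1)+ 1/1 ✓
(5,1)+ 2/3 ✗
(5,2)+ 2/2 ✓
(5,3)+ 1/2 ✗
(5,4)# 1/2 ✗
(6,1)# 1/2 ✗
(6,4)# 1/2 ✗
(7,1)# 2/2 ✓
(7,2)# 1/1 ✓
(7,4)+ 0/1 ✗
For instance (5,1) has only 2/3 same-type neighbors, below 3/4.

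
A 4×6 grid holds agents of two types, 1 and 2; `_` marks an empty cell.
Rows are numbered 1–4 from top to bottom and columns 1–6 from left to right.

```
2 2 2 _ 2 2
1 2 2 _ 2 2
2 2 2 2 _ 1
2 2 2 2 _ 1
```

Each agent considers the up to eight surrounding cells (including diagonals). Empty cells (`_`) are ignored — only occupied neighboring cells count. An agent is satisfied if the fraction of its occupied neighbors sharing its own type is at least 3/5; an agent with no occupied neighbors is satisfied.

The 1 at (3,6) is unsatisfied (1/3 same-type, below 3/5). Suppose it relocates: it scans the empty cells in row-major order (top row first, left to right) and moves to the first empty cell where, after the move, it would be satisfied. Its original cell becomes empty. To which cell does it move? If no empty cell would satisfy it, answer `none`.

none

Vacating (3,6). Empty cells in order:
  (1,4): 0/4 same-type → still unsatisfied.
  (2,4): 0/6 same-type → still unsatisfied.
  (3,5): 1/5 same-type → still unsatisfied.
  (4,5): 1/3 same-type → still unsatisfied.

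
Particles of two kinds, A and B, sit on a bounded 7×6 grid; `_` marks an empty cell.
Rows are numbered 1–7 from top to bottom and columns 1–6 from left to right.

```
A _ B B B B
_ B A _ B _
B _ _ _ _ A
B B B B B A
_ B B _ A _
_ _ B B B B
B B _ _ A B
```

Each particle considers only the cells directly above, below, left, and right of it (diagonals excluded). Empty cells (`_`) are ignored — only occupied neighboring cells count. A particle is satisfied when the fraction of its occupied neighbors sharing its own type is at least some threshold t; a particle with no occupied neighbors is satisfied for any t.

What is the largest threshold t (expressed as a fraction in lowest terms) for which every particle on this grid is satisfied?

0/1

(1,1)A — no occupied neighbors
(1,3)B 1/2
(1,4)B 2/2
(1,5)B 3/3
(1,6)B 1/1
(2,2)B 0/1
(2,3)A 0/2
(2,5)B 1/1
(3,1)B 1/1
(3,6)A 1/1
(4,1)B 2/2
(4,2)B 3/3
(4,3)B 3/3
(4,4)B 2/2
(4,5)B 1/3
(4,6)A 1/2
(5,2)B 2/2
(5,3)B 3/3
(5,5)A 0/2
(6,3)B 2/2
(6,4)B 2/2
(6,5)B 2/4
(6,6)B 2/2
(7,1)B 1/1
(7,2)B 1/1
(7,5)A 0/2
(7,6)B 1/2
The smallest same-type fraction is 0/1 at (2,2), which reduces to 0/1. Any threshold above that leaves this particle unsatisfied.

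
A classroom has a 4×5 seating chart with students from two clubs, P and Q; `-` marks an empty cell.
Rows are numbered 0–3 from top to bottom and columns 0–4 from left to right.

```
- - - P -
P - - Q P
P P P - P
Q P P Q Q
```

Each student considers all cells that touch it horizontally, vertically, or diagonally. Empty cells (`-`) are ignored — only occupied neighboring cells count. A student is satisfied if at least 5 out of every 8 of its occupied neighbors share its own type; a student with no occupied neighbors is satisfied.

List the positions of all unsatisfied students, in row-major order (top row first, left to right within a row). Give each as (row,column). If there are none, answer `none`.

Row 0: (0,3)P 1/2 not
Row 1: (1,0)P 2/2 satisfied · (1,3)Q 0/4 not · (1,4)P 2/3 satisfied
Row 2: (2,0)P 3/4 satisfied · (2,1)P 5/6 satisfied · (2,2)P 3/5 not · (2,4)P 1/4 not
Row 3: (3,0)Q 0/3 not · (3,1)P 4/5 satisfied · (3,2)P 3/4 satisfied · (3,3)Q 1/4 not · (3,4)Q 1/2 not

(0,3), (1,3), (2,2), (2,4), (3,0), (3,3), (3,4)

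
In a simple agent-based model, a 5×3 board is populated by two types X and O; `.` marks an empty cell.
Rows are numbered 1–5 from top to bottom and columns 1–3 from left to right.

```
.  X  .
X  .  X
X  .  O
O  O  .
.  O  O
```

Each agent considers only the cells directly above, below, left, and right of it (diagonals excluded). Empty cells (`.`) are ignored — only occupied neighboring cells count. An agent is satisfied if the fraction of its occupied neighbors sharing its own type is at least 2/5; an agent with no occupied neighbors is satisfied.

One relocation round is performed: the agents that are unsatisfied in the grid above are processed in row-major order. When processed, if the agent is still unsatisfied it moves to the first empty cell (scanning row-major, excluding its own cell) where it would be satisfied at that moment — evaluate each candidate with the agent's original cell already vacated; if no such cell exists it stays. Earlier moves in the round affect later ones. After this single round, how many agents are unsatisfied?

Initially unsatisfied (in order): (2,3), (3,3).
  (2,3) → (1,1).
  (3,3): now satisfied by earlier moves; stays.
Resulting grid:
X X .
X . .
X . O
O O .
. O O
All satisfied now.

0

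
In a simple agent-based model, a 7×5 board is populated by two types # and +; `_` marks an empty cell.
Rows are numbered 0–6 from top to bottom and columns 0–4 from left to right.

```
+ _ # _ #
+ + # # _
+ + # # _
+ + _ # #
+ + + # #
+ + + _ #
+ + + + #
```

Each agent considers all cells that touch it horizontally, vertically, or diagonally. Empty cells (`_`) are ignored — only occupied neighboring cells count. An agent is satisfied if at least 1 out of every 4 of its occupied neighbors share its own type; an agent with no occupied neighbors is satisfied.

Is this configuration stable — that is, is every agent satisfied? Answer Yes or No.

Yes

Row 0: (0,0)+ 2/2 ok · (0,2)# 2/3 ok · (0,4)# 1/1 ok
Row 1: (1,0)+ 4/4 ok · (1,1)+ 4/7 ok · (1,2)# 4/6 ok · (1,3)# 5/5 ok
Row 2: (2,0)+ 5/5 ok · (2,1)+ 5/7 ok · (2,2)# 4/7 ok · (2,3)# 5/5 ok
Row 3: (3,0)+ 5/5 ok · (3,1)+ 6/7 ok · (3,3)# 5/6 ok · (3,4)# 4/4 ok
Row 4: (4,0)+ 5/5 ok · (4,1)+ 7/7 ok · (4,2)+ 4/6 ok · (4,3)# 4/6 ok · (4,4)# 4/4 ok
Row 5: (5,0)+ 5/5 ok · (5,1)+ 8/8 ok · (5,2)+ 6/7 ok · (5,4)# 3/4 ok
Row 6: (6,0)+ 3/3 ok · (6,1)+ 5/5 ok · (6,2)+ 4/4 ok · (6,3)+ 2/4 ok · (6,4)# 1/2 ok
All meet the threshold, so the configuration is stable.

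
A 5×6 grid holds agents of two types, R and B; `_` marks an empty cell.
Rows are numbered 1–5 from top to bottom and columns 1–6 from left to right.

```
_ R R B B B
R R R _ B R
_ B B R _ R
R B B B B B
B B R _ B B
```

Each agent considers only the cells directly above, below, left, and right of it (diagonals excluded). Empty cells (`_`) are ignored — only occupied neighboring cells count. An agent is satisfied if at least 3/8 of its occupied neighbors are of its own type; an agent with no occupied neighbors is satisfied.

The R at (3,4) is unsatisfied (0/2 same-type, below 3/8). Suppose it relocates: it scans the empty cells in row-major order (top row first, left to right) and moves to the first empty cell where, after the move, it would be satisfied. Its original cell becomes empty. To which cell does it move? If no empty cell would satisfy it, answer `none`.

Vacating (3,4). Empty cells in order:
  (1,1): 2/2 same-type → satisfied — stop here.

(1,1)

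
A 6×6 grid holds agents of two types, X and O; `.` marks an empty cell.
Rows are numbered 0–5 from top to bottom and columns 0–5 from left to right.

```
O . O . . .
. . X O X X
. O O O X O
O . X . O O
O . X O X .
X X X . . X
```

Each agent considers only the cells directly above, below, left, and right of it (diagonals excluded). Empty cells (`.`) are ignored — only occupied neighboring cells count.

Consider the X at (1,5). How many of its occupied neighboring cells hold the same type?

Occupied neighbors of (1,5): (2,5)=O, (1,4)=X.
Same type (X): 1 of 2.

1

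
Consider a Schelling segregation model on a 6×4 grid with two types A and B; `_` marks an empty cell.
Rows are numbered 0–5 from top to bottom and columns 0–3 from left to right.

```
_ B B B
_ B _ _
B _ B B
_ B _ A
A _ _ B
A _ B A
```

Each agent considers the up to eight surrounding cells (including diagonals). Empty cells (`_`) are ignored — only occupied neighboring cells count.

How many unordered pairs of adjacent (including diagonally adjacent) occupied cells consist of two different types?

Scan each occupied cell's neighbors to the right and below (and the two forward diagonals) so each pair is counted once.
Row 0: B(0,1)–B(0,2)= B(0,1)–B(1,1)= B(0,2)–B(0,3)= B(0,2)–B(1,1)=  → 0/4 unlike.
Row 1: B(1,1)–B(2,2)= B(1,1)–B(2,0)=  → 0/2 unlike.
Row 2: B(2,0)–B(3,1)= B(2,2)–B(2,3)= B(2,2)–A(3,3)≠ B(2,2)–B(3,1)= B(2,3)–A(3,3)≠  → 2/5 unlike.
Row 3: B(3,1)–A(4,0)≠ A(3,3)–B(4,3)≠  → 2/2 unlike.
Row 4: A(4,0)–A(5,0)= B(4,3)–A(5,3)≠ B(4,3)–B(5,2)=  → 1/3 unlike.
Row 5: B(5,2)–A(5,3)≠  → 1/1 unlike.
Total adjacent occupied pairs: 17; unlike-type pairs: 6.

6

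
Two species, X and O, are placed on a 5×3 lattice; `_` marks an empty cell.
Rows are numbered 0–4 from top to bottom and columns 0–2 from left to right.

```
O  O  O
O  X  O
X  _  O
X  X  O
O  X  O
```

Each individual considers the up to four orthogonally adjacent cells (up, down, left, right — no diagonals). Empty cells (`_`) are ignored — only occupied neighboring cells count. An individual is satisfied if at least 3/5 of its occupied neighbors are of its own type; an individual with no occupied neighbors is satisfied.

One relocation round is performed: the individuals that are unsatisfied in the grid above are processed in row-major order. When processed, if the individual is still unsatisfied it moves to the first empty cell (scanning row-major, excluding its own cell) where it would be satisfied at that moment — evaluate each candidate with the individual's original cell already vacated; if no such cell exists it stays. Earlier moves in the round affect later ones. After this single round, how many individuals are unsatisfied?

Initially unsatisfied (in order): (1,0), (1,1), (2,0), (4,0), (4,1), (4,2).
  (1,0): no empty cell satisfies it; stays.
  (1,1) → (2,1).
  (2,0): now satisfied by earlier moves; stays.
  (4,0) → (1,1).
  (4,1) → (4,0).
  (4,2): now satisfied by earlier moves; stays.
Resulting grid:
O O O
O O O
X X O
X X O
X _ O
Unsatisfied now: (2,1).

1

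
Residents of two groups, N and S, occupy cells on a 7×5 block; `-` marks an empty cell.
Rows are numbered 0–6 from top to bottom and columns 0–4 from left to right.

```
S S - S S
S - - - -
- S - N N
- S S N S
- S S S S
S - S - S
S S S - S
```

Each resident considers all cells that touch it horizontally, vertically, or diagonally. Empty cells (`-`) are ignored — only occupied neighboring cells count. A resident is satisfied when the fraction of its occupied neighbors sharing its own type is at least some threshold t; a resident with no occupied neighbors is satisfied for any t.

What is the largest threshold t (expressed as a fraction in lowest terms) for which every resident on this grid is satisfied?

2/7

Row 0: (0,0)S 2/2 · (0,1)S 2/2 · (0,3)S 1/1 · (0,4)S 1/1
Row 1: (1,0)S 3/3
Row 2: (2,1)S 3/3 · (2,3)N 2/4 · (2,4)N 2/3
Row 3: (3,1)S 4/4 · (3,2)S 5/7 · (3,3)N 2/7 · (3,4)S 2/5
Row 4: (4,1)S 5/5 · (4,2)S 5/6 · (4,3)S 6/7 · (4,4)S 3/4
Row 5: (5,0)S 3/3 · (5,2)S 5/5 · (5,4)S 3/3
Row 6: (6,0)S 2/2 · (6,1)S 4/4 · (6,2)S 2/2 · (6,4)S 1/1
The smallest same-type fraction is 2/7 at (3,3), which reduces to 2/7. Any threshold above that leaves this resident unsatisfied.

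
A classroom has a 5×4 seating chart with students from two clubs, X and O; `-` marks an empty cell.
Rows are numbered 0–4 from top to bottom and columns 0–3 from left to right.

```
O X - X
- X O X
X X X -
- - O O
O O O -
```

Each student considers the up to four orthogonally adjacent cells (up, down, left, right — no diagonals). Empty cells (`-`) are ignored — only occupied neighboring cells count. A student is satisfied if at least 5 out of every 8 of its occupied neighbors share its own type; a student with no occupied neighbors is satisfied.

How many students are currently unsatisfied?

Row 0: (0,0)O 0/1 not · (0,1)X 1/2 not · (0,3)X 1/1 satisfied
Row 1: (1,1)X 2/3 satisfied · (1,2)O 0/3 not · (1,3)X 1/2 not
Row 2: (2,0)X 1/1 satisfied · (2,1)X 3/3 satisfied · (2,2)X 1/3 not
Row 3: (3,2)O 2/3 satisfied · (3,3)O 1/1 satisfied
Row 4: (4,0)O 1/1 satisfied · (4,1)O 2/2 satisfied · (4,2)O 2/2 satisfied
Unsatisfied: (0,0), (0,1), (1,2), (1,3), (2,2) — 5 in total.

5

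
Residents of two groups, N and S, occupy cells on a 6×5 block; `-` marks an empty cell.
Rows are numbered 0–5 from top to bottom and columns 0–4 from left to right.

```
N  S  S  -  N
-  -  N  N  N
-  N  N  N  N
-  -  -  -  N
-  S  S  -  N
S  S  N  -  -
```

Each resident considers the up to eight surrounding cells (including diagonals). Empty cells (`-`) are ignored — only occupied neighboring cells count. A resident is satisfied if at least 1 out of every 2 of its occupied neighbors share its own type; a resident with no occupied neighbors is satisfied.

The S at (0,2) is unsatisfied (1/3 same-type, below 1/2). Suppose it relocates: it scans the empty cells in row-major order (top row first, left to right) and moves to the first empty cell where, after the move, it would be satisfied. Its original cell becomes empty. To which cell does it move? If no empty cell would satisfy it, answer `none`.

Vacating (0,2). Empty cells in order:
  (0,3): 0/4 same-type → still unsatisfied.
  (1,0): 1/3 same-type → still unsatisfied.
  (1,1): 1/5 same-type → still unsatisfied.
  (2,0): 0/1 same-type → still unsatisfied.
  (3,0): 1/2 same-type → satisfied — stop here.

(3,0)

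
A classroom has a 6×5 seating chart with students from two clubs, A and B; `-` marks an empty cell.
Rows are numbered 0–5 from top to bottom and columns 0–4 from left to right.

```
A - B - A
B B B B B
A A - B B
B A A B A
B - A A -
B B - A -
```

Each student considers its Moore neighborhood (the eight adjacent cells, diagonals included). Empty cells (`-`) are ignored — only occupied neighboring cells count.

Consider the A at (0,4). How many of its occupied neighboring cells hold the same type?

0

Occupied neighbors of (0,4): (1,3)=B, (1,4)=B.
Same type (A): 0 of 2.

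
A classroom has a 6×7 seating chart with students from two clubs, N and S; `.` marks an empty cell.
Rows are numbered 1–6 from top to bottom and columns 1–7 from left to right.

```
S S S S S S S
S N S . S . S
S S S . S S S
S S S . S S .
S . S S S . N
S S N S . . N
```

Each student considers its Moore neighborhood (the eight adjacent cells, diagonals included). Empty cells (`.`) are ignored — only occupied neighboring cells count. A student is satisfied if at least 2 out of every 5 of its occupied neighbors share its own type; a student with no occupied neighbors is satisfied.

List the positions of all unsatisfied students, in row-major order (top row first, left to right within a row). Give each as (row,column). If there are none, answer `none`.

(2,2), (6,3)

(1,1)S 2/3 satisfied
(1,2)S 4/5 satisfied
(1,3)S 3/4 satisfied
(1,4)S 4/4 satisfied
(1,5)S 3/3 satisfied
(1,6)S 4/4 satisfied
(1,7)S 2/2 satisfied
(2,1)S 4/5 satisfied
(2,2)N 0/8 not
(2,3)S 5/6 satisfied
(2,5)S 5/5 satisfied
(2,7)S 4/4 satisfied
(3,1)S 4/5 satisfied
(3,2)S 7/8 satisfied
(3,3)S 4/5 satisfied
(3,5)S 4/4 satisfied
(3,6)S 6/6 satisfied
(3,7)S 3/3 satisfied
(4,1)S 4/4 satisfied
(4,2)S 7/7 satisfied
(4,3)S 5/5 satisfied
(4,5)S 5/5 satisfied
(4,6)S 5/6 satisfied
(5,1)S 4/4 satisfied
(5,3)S 5/6 satisfied
(5,4)S 5/6 satisfied
(5,5)S 4/4 satisfied
(5,7)N 1/2 satisfied
(6,1)S 2/2 satisfied
(6,2)S 3/4 satisfied
(6,3)N 0/4 not
(6,4)S 3/4 satisfied
(6,7)N 1/1 satisfied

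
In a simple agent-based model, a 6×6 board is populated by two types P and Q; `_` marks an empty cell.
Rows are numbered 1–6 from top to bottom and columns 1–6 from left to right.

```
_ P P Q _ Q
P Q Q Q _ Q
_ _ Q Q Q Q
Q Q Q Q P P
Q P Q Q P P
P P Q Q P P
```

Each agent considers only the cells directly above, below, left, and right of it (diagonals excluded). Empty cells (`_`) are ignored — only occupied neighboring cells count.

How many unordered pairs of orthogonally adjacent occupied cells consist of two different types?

Scan each occupied cell's neighbors to the right and below so each pair is counted once.
Row 1: P(1,2)–P(1,3)= P(1,2)–Q(2,2)≠ P(1,3)–Q(1,4)≠ P(1,3)–Q(2,3)≠ Q(1,4)–Q(2,4)= Q(1,6)–Q(2,6)=  → 3/6 unlike.
Row 2: P(2,1)–Q(2,2)≠ Q(2,2)–Q(2,3)= Q(2,3)–Q(2,4)= Q(2,3)–Q(3,3)= Q(2,4)–Q(3,4)= Q(2,6)–Q(3,6)=  → 1/6 unlike.
Row 3: Q(3,3)–Q(3,4)= Q(3,3)–Q(4,3)= Q(3,4)–Q(3,5)= Q(3,4)–Q(4,4)= Q(3,5)–Q(3,6)= Q(3,5)–P(4,5)≠ Q(3,6)–P(4,6)≠  → 2/7 unlike.
Row 4: Q(4,1)–Q(4,2)= Q(4,1)–Q(5,1)= Q(4,2)–Q(4,3)= Q(4,2)–P(5,2)≠ Q(4,3)–Q(4,4)= Q(4,3)–Q(5,3)= Q(4,4)–P(4,5)≠ Q(4,4)–Q(5,4)= P(4,5)–P(4,6)= P(4,5)–P(5,5)= P(4,6)–P(5,6)=  → 2/11 unlike.
Row 5: Q(5,1)–P(5,2)≠ Q(5,1)–P(6,1)≠ P(5,2)–Q(5,3)≠ P(5,2)–P(6,2)= Q(5,3)–Q(5,4)= Q(5,3)–Q(6,3)= Q(5,4)–P(5,5)≠ Q(5,4)–Q(6,4)= P(5,5)–P(5,6)= P(5,5)–P(6,5)= P(5,6)–P(6,6)=  → 4/11 unlike.
Row 6: P(6,1)–P(6,2)= P(6,2)–Q(6,3)≠ Q(6,3)–Q(6,4)= Q(6,4)–P(6,5)≠ P(6,5)–P(6,6)=  → 2/5 unlike.
Total adjacent occupied pairs: 46; unlike-type pairs: 14.

14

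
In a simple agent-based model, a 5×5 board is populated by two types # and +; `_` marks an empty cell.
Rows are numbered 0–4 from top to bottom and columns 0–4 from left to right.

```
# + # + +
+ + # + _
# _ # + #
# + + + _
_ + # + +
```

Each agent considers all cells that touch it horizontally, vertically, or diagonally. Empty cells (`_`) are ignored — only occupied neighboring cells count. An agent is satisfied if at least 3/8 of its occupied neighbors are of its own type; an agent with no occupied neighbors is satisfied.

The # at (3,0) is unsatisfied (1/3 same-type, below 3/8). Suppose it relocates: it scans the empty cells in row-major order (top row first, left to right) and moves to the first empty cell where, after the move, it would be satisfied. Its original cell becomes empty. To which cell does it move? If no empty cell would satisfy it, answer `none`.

Vacating (3,0). Empty cells in order:
  (1,4): 1/5 same-type → still unsatisfied.
  (2,1): 3/7 same-type → satisfied — stop here.

(2,1)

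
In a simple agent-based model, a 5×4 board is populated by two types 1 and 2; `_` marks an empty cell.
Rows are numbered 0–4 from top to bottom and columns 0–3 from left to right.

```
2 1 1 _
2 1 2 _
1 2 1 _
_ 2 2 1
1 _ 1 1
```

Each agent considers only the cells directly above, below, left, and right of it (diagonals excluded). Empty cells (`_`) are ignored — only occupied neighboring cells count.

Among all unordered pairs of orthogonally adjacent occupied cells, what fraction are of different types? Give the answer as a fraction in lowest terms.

12/19

Scan each occupied cell's neighbors to the right and below so each pair is counted once.
Row 0: 2(0,0)–1(0,1)≠ 2(0,0)–2(1,0)= 1(0,1)–1(0,2)= 1(0,1)–1(1,1)= 1(0,2)–2(1,2)≠  → 2/5 unlike.
Row 1: 2(1,0)–1(1,1)≠ 2(1,0)–1(2,0)≠ 1(1,1)–2(1,2)≠ 1(1,1)–2(2,1)≠ 2(1,2)–1(2,2)≠  → 5/5 unlike.
Row 2: 1(2,0)–2(2,1)≠ 2(2,1)–1(2,2)≠ 2(2,1)–2(3,1)= 1(2,2)–2(3,2)≠  → 3/4 unlike.
Row 3: 2(3,1)–2(3,2)= 2(3,2)–1(3,3)≠ 2(3,2)–1(4,2)≠ 1(3,3)–1(4,3)=  → 2/4 unlike.
Row 4: 1(4,2)–1(4,3)=  → 0/1 unlike.
Total adjacent occupied pairs: 19; unlike-type pairs: 12.
12/19 is already in lowest terms.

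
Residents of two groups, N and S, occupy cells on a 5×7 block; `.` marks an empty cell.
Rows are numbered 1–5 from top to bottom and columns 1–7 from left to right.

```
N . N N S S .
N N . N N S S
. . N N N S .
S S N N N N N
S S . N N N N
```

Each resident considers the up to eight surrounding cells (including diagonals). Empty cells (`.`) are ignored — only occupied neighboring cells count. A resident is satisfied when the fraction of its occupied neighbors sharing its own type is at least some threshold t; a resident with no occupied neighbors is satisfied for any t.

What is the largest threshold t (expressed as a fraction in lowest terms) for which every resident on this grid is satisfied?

(1,1)N 2/2
(1,3)N 3/3
(1,4)N 3/4
(1,5)S 2/5
(1,6)S 3/4
(2,1)N 2/2
(2,2)N 4/4
(2,4)N 6/7
(2,5)N 4/8
(2,6)S 4/6
(2,7)S 3/3
(3,3)N 5/6
(3,4)N 7/7
(3,5)N 6/8
(3,6)S 2/7
(4,1)S 3/3
(4,2)S 3/5
(4,3)N 4/6
(4,4)N 7/7
(4,5)N 7/8
(4,6)N 6/7
(4,7)N 3/4
(5,1)S 3/3
(5,2)S 3/4
(5,4)N 4/4
(5,5)N 5/5
(5,6)N 5/5
(5,7)N 3/3
The smallest same-type fraction is 2/7 at (3,6), which reduces to 2/7. Any threshold above that leaves this resident unsatisfied.

2/7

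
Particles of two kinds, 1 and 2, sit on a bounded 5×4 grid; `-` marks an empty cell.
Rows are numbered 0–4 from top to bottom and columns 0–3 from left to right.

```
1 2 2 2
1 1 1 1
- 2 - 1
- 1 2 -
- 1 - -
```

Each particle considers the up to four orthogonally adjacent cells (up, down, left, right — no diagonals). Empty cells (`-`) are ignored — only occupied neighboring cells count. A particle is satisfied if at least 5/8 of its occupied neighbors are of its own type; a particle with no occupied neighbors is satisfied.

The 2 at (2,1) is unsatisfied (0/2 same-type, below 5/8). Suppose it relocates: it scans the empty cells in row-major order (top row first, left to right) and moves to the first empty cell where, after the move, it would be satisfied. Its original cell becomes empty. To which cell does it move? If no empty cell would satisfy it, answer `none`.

Vacating (2,1). Empty cells in order:
  (2,0): 0/1 same-type → still unsatisfied.
  (2,2): 1/3 same-type → still unsatisfied.
  (3,0): 0/1 same-type → still unsatisfied.
  (3,3): 1/2 same-type → still unsatisfied.
  (4,0): 0/1 same-type → still unsatisfied.
  (4,2): 1/2 same-type → still unsatisfied.
  (4,3): 0/0 same-type → satisfied — stop here.

(4,3)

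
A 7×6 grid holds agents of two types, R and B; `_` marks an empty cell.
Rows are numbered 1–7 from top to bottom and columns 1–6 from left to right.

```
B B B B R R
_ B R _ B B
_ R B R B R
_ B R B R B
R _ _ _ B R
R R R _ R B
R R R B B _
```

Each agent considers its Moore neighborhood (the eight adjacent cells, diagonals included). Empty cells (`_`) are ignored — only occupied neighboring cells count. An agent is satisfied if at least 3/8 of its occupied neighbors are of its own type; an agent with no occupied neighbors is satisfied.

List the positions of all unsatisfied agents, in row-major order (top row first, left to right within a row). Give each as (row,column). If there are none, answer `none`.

(1,5), (1,6), (2,3), (3,6), (4,2), (6,5), (7,4)

Row 1: (1,1)B 2/2 satisfied · (1,2)B 3/4 satisfied · (1,3)B 3/4 satisfied · (1,4)B 2/4 satisfied · (1,5)R 1/4 not · (1,6)R 1/3 not
Row 2: (2,2)B 4/6 satisfied · (2,3)R 2/7 not · (2,5)B 3/7 satisfied · (2,6)B 2/5 satisfied
Row 3: (3,2)R 2/5 satisfied · (3,3)B 3/7 satisfied · (3,4)R 3/7 satisfied · (3,5)B 4/7 satisfied · (3,6)R 1/5 not
Row 4: (4,2)B 1/4 not · (4,3)R 2/5 satisfied · (4,4)B 3/6 satisfied · (4,5)R 3/7 satisfied · (4,6)B 2/5 satisfied
Row 5: (5,1)R 2/3 satisfied · (5,5)B 3/6 satisfied · (5,6)R 2/5 satisfied
Row 6: (6,1)R 4/4 satisfied · (6,2)R 6/6 satisfied · (6,3)R 3/4 satisfied · (6,5)R 1/5 not · (6,6)B 2/4 satisfied
Row 7: (7,1)R 3/3 satisfied · (7,2)R 5/5 satisfied · (7,3)R 3/4 satisfied · (7,4)B 1/4 not · (7,5)B 2/3 satisfied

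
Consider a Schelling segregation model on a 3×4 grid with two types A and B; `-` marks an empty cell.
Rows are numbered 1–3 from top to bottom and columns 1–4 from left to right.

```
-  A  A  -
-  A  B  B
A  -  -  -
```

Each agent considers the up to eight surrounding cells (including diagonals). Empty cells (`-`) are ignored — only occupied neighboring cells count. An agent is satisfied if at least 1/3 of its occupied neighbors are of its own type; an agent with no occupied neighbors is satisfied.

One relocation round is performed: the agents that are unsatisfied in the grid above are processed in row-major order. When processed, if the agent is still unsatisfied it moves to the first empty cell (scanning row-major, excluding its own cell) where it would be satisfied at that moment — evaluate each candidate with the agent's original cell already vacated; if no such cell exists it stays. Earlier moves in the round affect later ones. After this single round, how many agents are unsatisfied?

Initially unsatisfied (in order): (2,3).
  (2,3) → (1,4).
Resulting grid:
- A A B
- A - B
A - - -
All satisfied now.

0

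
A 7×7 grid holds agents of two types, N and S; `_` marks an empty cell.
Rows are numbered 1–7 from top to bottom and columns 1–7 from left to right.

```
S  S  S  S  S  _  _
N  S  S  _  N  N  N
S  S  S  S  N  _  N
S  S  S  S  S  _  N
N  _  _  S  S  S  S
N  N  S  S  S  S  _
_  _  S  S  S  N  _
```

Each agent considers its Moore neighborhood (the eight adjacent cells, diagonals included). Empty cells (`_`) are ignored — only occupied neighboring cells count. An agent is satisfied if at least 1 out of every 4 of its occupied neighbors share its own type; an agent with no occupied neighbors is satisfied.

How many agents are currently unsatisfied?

Row 1: (1,1)S 2/3 ok · (1,2)S 4/5 ok · (1,3)S 4/4 ok · (1,4)S 3/4 ok · (1,5)S 1/3 ok
Row 2: (2,1)N 0/5 unhappy · (2,2)S 7/8 ok · (2,3)S 7/7 ok · (2,5)N 2/5 ok · (2,6)N 4/5 ok · (2,7)N 2/2 ok
Row 3: (3,1)S 4/5 ok · (3,2)S 7/8 ok · (3,3)S 7/7 ok · (3,4)S 5/7 ok · (3,5)N 2/5 ok · (3,7)N 3/3 ok
Row 4: (4,1)S 3/4 ok · (4,2)S 5/6 ok · (4,3)S 6/6 ok · (4,4)S 6/7 ok · (4,5)S 5/6 ok · (4,7)N 1/3 ok
Row 5: (5,1)N 2/4 ok · (5,4)S 7/7 ok · (5,5)S 7/7 ok · (5,6)S 5/6 ok · (5,7)S 2/3 ok
Row 6: (6,1)N 2/2 ok · (6,2)N 2/4 ok · (6,3)S 4/5 ok · (6,4)S 7/7 ok · (6,5)S 7/8 ok · (6,6)S 5/6 ok
Row 7: (7,3)S 3/4 ok · (7,4)S 5/5 ok · (7,5)S 4/5 ok · (7,6)N 0/3 unhappy
Unsatisfied: (2,1), (7,6) — 2 in total.

2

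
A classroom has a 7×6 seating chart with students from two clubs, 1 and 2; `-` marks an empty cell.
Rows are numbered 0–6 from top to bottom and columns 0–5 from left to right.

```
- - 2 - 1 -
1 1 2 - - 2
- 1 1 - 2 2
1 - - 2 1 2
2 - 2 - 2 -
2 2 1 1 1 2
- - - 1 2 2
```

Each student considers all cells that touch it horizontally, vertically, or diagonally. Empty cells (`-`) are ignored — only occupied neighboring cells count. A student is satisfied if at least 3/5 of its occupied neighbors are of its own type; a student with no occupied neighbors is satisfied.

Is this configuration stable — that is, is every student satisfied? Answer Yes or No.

(0,2)2 1/2 ✗
(0,4)1 0/1 ✗
(1,0)1 2/2 ✓
(1,1)1 3/5 ✓
(1,2)2 1/4 ✗
(1,5)2 2/3 ✓
(2,1)1 4/5 ✓
(2,2)1 2/4 ✗
(2,4)2 4/5 ✓
(2,5)2 3/4 ✓
(3,0)1 1/2 ✗
(3,3)2 3/5 ✓
(3,4)1 0/5 ✗
(3,5)2 3/4 ✓
(4,0)2 2/3 ✓
(4,2)2 2/4 ✗
(4,4)2 3/6 ✗
(5,0)2 2/2 ✓
(5,1)2 3/4 ✓
(5,2)1 2/4 ✗
(5,3)1 3/6 ✗
(5,4)1 2/6 ✗
(5,5)2 3/4 ✓
(6,3)1 3/4 ✓
(6,4)2 2/5 ✗
(6,5)2 2/3 ✓
For instance (0,2) has only 1/2 same-type neighbors, below 3/5.

No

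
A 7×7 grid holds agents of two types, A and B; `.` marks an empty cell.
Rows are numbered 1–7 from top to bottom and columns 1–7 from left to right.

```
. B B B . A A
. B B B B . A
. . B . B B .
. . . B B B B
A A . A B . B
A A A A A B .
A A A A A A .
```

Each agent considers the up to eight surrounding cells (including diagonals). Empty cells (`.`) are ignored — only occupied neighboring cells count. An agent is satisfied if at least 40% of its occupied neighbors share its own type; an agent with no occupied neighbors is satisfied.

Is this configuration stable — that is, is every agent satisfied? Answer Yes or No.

Yes

Row 1: (1,2)B 3/3 ok · (1,3)B 5/5 ok · (1,4)B 4/4 ok · (1,6)A 2/3 ok · (1,7)A 2/2 ok
Row 2: (2,2)B 4/4 ok · (2,3)B 6/6 ok · (2,4)B 6/6 ok · (2,5)B 4/5 ok · (2,7)A 2/3 ok
Row 3: (3,3)B 4/4 ok · (3,5)B 6/6 ok · (3,6)B 5/6 ok
Row 4: (4,4)B 4/5 ok · (4,5)B 5/6 ok · (4,6)B 6/6 ok · (4,7)B 3/3 ok
Row 5: (5,1)A 3/3 ok · (5,2)A 4/4 ok · (5,4)A 3/6 ok · (5,5)B 4/7 ok · (5,7)B 3/3 ok
Row 6: (6,1)A 5/5 ok · (6,2)A 7/7 ok · (6,3)A 7/7 ok · (6,4)A 6/7 ok · (6,5)A 5/7 ok · (6,6)B 2/5 ok
Row 7: (7,1)A 3/3 ok · (7,2)A 5/5 ok · (7,3)A 5/5 ok · (7,4)A 5/5 ok · (7,5)A 4/5 ok · (7,6)A 2/3 ok
All meet the threshold, so the configuration is stable.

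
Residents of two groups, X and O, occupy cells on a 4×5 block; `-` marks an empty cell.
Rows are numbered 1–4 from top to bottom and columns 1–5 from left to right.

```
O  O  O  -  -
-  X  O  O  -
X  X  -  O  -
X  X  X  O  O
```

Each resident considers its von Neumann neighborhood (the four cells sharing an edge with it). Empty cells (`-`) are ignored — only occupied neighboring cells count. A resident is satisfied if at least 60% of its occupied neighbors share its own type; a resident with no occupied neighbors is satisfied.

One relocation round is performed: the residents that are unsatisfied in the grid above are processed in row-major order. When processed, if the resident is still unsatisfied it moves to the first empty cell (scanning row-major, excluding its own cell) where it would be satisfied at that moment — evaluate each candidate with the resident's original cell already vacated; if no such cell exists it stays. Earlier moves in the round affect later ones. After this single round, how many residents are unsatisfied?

Initially unsatisfied (in order): (2,2), (4,3).
  (2,2) → (1,5).
  (4,3): no empty cell satisfies it; stays.
Resulting grid:
O O O - X
- - O O -
X X - O -
X X X O O
Unsatisfied now: (4,3).

1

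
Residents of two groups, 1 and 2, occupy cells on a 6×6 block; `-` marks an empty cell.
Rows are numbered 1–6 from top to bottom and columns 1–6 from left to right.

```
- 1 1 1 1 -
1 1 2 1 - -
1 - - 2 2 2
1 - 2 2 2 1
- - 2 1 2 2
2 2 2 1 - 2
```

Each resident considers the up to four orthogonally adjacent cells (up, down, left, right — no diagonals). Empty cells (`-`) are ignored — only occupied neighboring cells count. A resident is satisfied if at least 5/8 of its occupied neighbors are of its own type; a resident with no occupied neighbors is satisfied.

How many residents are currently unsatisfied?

6

Row 1: (1,2)1 2/2 ✓ · (1,3)1 2/3 ✓ · (1,4)1 3/3 ✓ · (1,5)1 1/1 ✓
Row 2: (2,1)1 2/2 ✓ · (2,2)1 2/3 ✓ · (2,3)2 0/3 ✗ · (2,4)1 1/3 ✗
Row 3: (3,1)1 2/2 ✓ · (3,4)2 2/3 ✓ · (3,5)2 3/3 ✓ · (3,6)2 1/2 ✗
Row 4: (4,1)1 1/1 ✓ · (4,3)2 2/2 ✓ · (4,4)2 3/4 ✓ · (4,5)2 3/4 ✓ · (4,6)1 0/3 ✗
Row 5: (5,3)2 2/3 ✓ · (5,4)1 1/4 ✗ · (5,5)2 2/3 ✓ · (5,6)2 2/3 ✓
Row 6: (6,1)2 1/1 ✓ · (6,2)2 2/2 ✓ · (6,3)2 2/3 ✓ · (6,4)1 1/2 ✗ · (6,6)2 1/1 ✓
Unsatisfied: (2,3), (2,4), (3,6), (4,6), (5,4), (6,4) — 6 in total.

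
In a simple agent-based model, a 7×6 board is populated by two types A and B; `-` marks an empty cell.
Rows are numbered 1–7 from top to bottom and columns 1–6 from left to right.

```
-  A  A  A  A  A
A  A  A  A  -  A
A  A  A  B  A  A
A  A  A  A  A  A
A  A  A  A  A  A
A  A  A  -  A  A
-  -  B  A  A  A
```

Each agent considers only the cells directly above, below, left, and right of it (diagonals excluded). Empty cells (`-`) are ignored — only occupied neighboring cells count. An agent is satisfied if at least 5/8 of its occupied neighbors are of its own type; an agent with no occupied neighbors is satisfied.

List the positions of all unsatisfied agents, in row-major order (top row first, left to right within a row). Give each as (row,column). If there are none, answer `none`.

(1,2)A 2/2 ✓
(1,3)A 3/3 ✓
(1,4)A 3/3 ✓
(1,5)A 2/2 ✓
(1,6)A 2/2 ✓
(2,1)A 2/2 ✓
(2,2)A 4/4 ✓
(2,3)A 4/4 ✓
(2,4)A 2/3 ✓
(2,6)A 2/2 ✓
(3,1)A 3/3 ✓
(3,2)A 4/4 ✓
(3,3)A 3/4 ✓
(3,4)B 0/4 ✗
(3,5)A 2/3 ✓
(3,6)A 3/3 ✓
(4,1)A 3/3 ✓
(4,2)A 4/4 ✓
(4,3)A 4/4 ✓
(4,4)A 3/4 ✓
(4,5)A 4/4 ✓
(4,6)A 3/3 ✓
(5,1)A 3/3 ✓
(5,2)A 4/4 ✓
(5,3)A 4/4 ✓
(5,4)A 3/3 ✓
(5,5)A 4/4 ✓
(5,6)A 3/3 ✓
(6,1)A 2/2 ✓
(6,2)A 3/3 ✓
(6,3)A 2/3 ✓
(6,5)A 3/3 ✓
(6,6)A 3/3 ✓
(7,3)B 0/2 ✗
(7,4)A 1/2 ✗
(7,5)A 3/3 ✓
(7,6)A 2/2 ✓

(3,4), (7,3), (7,4)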